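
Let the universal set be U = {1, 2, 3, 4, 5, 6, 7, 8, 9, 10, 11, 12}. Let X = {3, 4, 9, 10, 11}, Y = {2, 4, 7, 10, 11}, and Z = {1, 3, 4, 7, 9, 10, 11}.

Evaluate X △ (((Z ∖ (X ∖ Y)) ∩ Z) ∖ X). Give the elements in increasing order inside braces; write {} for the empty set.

X ∖ Y = {3, 9}
Z ∖ (X ∖ Y) = {1, 4, 7, 10, 11}
(Z ∖ (X ∖ Y)) ∩ Z = {1, 4, 7, 10, 11}
((Z ∖ (X ∖ Y)) ∩ Z) ∖ X = {1, 7}
X △ (((Z ∖ (X ∖ Y)) ∩ Z) ∖ X) = {1, 3, 4, 7, 9, 10, 11}

{1, 3, 4, 7, 9, 10, 11}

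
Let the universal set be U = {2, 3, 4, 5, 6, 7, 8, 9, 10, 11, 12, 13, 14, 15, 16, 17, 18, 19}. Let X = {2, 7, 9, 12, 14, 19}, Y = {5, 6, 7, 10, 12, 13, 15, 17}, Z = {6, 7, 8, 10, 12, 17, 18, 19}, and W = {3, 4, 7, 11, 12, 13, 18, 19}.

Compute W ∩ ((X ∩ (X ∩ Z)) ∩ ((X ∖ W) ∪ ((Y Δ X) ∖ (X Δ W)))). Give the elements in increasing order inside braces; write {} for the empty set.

{19}

X ∩ Z = {7, 12, 19}
X ∩ (X ∩ Z) = {7, 12, 19}
X ∖ W = {2, 9, 14}
Y Δ X = {2, 5, 6, 9, 10, 13, 14, 15, 17, 19}
X Δ W = {2, 3, 4, 9, 11, 13, 14, 18}
(Y Δ X) ∖ (X Δ W) = {5, 6, 10, 15, 17, 19}
(X ∖ W) ∪ ((Y Δ X) ∖ (X Δ W)) = {2, 5, 6, 9, 10, 14, 15, 17, 19}
(X ∩ (X ∩ Z)) ∩ ((X ∖ W) ∪ ((Y Δ X) ∖ (X Δ W))) = {19}
W ∩ ((X ∩ (X ∩ Z)) ∩ ((X ∖ W) ∪ ((Y Δ X) ∖ (X Δ W)))) = {19}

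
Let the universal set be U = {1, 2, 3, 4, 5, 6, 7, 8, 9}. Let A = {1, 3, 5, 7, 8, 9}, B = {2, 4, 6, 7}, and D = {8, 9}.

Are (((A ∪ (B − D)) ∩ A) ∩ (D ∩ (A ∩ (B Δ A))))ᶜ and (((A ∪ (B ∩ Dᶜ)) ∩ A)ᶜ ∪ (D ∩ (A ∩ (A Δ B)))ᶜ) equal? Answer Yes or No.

B − D = {2, 4, 6, 7}
A ∪ (B − D) = {1, 2, 3, 4, 5, 6, 7, 8, 9}
(A ∪ (B − D)) ∩ A = {1, 3, 5, 7, 8, 9}
B Δ A = {1, 2, 3, 4, 5, 6, 8, 9}
A ∩ (B Δ A) = {1, 3, 5, 8, 9}
D ∩ (A ∩ (B Δ A)) = {8, 9}
((A ∪ (B − D)) ∩ A) ∩ (D ∩ (A ∩ (B Δ A))) = {8, 9}
(((A ∪ (B − D)) ∩ A) ∩ (D ∩ (A ∩ (B Δ A))))ᶜ = {1, 2, 3, 4, 5, 6, 7}
Dᶜ = {1, 2, 3, 4, 5, 6, 7}
B ∩ Dᶜ = {2, 4, 6, 7}
A ∪ (B ∩ Dᶜ) = {1, 2, 3, 4, 5, 6, 7, 8, 9}
(A ∪ (B ∩ Dᶜ)) ∩ A = {1, 3, 5, 7, 8, 9}
((A ∪ (B ∩ Dᶜ)) ∩ A)ᶜ = {2, 4, 6}
A Δ B = {1, 2, 3, 4, 5, 6, 8, 9}
A ∩ (A Δ B) = {1, 3, 5, 8, 9}
D ∩ (A ∩ (A Δ B)) = {8, 9}
(D ∩ (A ∩ (A Δ B)))ᶜ = {1, 2, 3, 4, 5, 6, 7}
((A ∪ (B ∩ Dᶜ)) ∩ A)ᶜ ∪ (D ∩ (A ∩ (A Δ B)))ᶜ = {1, 2, 3, 4, 5, 6, 7}
Both equal {1, 2, 3, 4, 5, 6, 7}, so (((A ∪ (B − D)) ∩ A) ∩ (D ∩ (A ∩ (B Δ A))))ᶜ = ((A ∪ (B ∩ Dᶜ)) ∩ A)ᶜ ∪ (D ∩ (A ∩ (A Δ B)))ᶜ.

Yes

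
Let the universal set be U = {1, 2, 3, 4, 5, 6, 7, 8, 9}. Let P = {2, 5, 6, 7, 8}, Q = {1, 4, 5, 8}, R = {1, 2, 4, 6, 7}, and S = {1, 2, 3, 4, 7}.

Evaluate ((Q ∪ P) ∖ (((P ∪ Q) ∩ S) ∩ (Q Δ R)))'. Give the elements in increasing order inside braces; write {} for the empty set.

Q ∪ P = {1, 2, 4, 5, 6, 7, 8}
P ∪ Q = {1, 2, 4, 5, 6, 7, 8}
(P ∪ Q) ∩ S = {1, 2, 4, 7}
Q Δ R = {2, 5, 6, 7, 8}
((P ∪ Q) ∩ S) ∩ (Q Δ R) = {2, 7}
(Q ∪ P) ∖ (((P ∪ Q) ∩ S) ∩ (Q Δ R)) = {1, 4, 5, 6, 8}
((Q ∪ P) ∖ (((P ∪ Q) ∩ S) ∩ (Q Δ R)))' = {2, 3, 7, 9}

{2, 3, 7, 9}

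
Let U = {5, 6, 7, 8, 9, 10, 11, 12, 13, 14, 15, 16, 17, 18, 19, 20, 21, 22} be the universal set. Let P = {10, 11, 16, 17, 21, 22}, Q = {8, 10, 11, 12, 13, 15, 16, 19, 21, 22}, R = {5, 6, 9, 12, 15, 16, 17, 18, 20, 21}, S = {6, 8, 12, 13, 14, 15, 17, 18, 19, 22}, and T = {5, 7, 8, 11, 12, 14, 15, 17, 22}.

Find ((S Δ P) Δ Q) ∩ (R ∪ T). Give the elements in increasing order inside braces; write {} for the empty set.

S Δ P = {6, 8, 10, 11, 12, 13, 14, 15, 16, 18, 19, 21}
(S Δ P) Δ Q = {6, 14, 18, 22}
R ∪ T = {5, 6, 7, 8, 9, 11, 12, 14, 15, 16, 17, 18, 20, 21, 22}
((S Δ P) Δ Q) ∩ (R ∪ T) = {6, 14, 18, 22}

{6, 14, 18, 22}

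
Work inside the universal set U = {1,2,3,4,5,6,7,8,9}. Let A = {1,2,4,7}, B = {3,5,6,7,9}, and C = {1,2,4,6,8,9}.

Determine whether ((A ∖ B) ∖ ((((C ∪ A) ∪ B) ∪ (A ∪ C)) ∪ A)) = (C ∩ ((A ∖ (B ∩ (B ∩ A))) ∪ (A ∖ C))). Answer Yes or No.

No

A ∖ B = {1,2,4}
C ∪ A = {1,2,4,6,7,8,9}
(C ∪ A) ∪ B = {1,2,3,4,5,6,7,8,9}
A ∪ C = {1,2,4,6,7,8,9}
((C ∪ A) ∪ B) ∪ (A ∪ C) = {1,2,3,4,5,6,7,8,9}
(((C ∪ A) ∪ B) ∪ (A ∪ C)) ∪ A = {1,2,3,4,5,6,7,8,9}
(A ∖ B) ∖ ((((C ∪ A) ∪ B) ∪ (A ∪ C)) ∪ A) = {}
B ∩ A = {7}
B ∩ (B ∩ A) = {7}
A ∖ (B ∩ (B ∩ A)) = {1,2,4}
A ∖ C = {7}
(A ∖ (B ∩ (B ∩ A))) ∪ (A ∖ C) = {1,2,4,7}
C ∩ ((A ∖ (B ∩ (B ∩ A))) ∪ (A ∖ C)) = {1,2,4}
1 ∈ C ∩ ((A ∖ (B ∩ (B ∩ A))) ∪ (A ∖ C)) but 1 ∉ (A ∖ B) ∖ ((((C ∪ A) ∪ B) ∪ (A ∪ C)) ∪ A), so they differ.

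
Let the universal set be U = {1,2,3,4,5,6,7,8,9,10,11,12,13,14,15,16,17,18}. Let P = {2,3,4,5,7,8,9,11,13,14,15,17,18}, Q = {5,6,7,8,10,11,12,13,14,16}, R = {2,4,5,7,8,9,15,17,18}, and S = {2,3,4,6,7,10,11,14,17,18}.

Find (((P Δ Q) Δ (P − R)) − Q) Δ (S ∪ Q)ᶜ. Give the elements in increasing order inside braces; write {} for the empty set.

P Δ Q = {2,3,4,6,9,10,12,15,16,17,18}
P − R = {3,11,13,14}
(P Δ Q) Δ (P − R) = {2,4,6,9,10,11,12,13,14,15,16,17,18}
((P Δ Q) Δ (P − R)) − Q = {2,4,9,15,17,18}
S ∪ Q = {2,3,4,5,6,7,8,10,11,12,13,14,16,17,18}
(S ∪ Q)ᶜ = {1,9,15}
(((P Δ Q) Δ (P − R)) − Q) Δ (S ∪ Q)ᶜ = {1,2,4,17,18}

{1,2,4,17,18}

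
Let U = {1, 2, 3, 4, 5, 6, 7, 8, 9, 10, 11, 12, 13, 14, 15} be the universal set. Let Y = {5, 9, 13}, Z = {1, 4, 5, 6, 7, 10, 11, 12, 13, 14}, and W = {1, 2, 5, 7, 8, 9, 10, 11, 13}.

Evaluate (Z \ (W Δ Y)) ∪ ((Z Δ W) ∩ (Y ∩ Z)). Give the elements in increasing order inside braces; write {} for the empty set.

{4, 5, 6, 12, 13, 14}

W Δ Y = {1, 2, 7, 8, 10, 11}
Z \ (W Δ Y) = {4, 5, 6, 12, 13, 14}
Z Δ W = {2, 4, 6, 8, 9, 12, 14}
Y ∩ Z = {5, 13}
(Z Δ W) ∩ (Y ∩ Z) = {}
(Z \ (W Δ Y)) ∪ ((Z Δ W) ∩ (Y ∩ Z)) = {4, 5, 6, 12, 13, 14}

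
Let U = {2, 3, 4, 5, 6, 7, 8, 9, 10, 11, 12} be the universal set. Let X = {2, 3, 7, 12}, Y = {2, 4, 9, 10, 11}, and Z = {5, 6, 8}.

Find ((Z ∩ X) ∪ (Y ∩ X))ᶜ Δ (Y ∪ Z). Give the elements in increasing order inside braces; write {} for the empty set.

Z ∩ X = {}
Y ∩ X = {2}
(Z ∩ X) ∪ (Y ∩ X) = {2}
((Z ∩ X) ∪ (Y ∩ X))ᶜ = {3, 4, 5, 6, 7, 8, 9, 10, 11, 12}
Y ∪ Z = {2, 4, 5, 6, 8, 9, 10, 11}
((Z ∩ X) ∪ (Y ∩ X))ᶜ Δ (Y ∪ Z) = {2, 3, 7, 12}

{2, 3, 7, 12}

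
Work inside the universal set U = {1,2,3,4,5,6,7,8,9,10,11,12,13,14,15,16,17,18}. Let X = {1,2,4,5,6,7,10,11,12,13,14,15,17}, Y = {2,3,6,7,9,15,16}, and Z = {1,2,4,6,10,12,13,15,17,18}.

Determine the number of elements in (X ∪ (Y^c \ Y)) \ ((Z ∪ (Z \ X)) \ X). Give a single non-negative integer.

14

Y^c = {1,4,5,8,10,11,12,13,14,17,18}
Y^c \ Y = {1,4,5,8,10,11,12,13,14,17,18}
X ∪ (Y^c \ Y) = {1,2,4,5,6,7,8,10,11,12,13,14,15,17,18}
Z \ X = {18}
Z ∪ (Z \ X) = {1,2,4,6,10,12,13,15,17,18}
(Z ∪ (Z \ X)) \ X = {18}
(X ∪ (Y^c \ Y)) \ ((Z ∪ (Z \ X)) \ X) = {1,2,4,5,6,7,8,10,11,12,13,14,15,17}
|(X ∪ (Y^c \ Y)) \ ((Z ∪ (Z \ X)) \ X)| = 14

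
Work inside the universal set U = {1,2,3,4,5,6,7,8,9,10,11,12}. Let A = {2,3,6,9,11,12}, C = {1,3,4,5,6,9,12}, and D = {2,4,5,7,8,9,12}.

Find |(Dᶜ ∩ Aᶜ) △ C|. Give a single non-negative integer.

7

Dᶜ = {1,3,6,10,11}
Aᶜ = {1,4,5,7,8,10}
Dᶜ ∩ Aᶜ = {1,10}
(Dᶜ ∩ Aᶜ) △ C = {3,4,5,6,9,10,12}
|(Dᶜ ∩ Aᶜ) △ C| = 7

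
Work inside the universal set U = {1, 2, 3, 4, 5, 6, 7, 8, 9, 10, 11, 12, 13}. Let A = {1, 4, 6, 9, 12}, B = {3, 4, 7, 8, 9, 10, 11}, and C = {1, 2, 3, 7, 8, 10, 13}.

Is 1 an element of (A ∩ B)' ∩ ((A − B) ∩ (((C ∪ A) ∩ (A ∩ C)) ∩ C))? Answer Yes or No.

Yes

1 ∈ A and 1 ∉ B, so 1 ∉ A ∩ B
1 ∈ (A ∩ B)' since 1 ∉ (A ∩ B)
1 ∈ A and 1 ∉ B, so 1 ∈ A − B
1 ∈ C and 1 ∈ A, so 1 ∈ C ∪ A
1 ∈ A and 1 ∈ C, so 1 ∈ A ∩ C
1 ∈ (C ∪ A) and 1 ∈ (A ∩ C), so 1 ∈ (C ∪ A) ∩ (A ∩ C)
1 ∈ ((C ∪ A) ∩ (A ∩ C)) and 1 ∈ C, so 1 ∈ ((C ∪ A) ∩ (A ∩ C)) ∩ C
1 ∈ (A − B) and 1 ∈ (((C ∪ A) ∩ (A ∩ C)) ∩ C), so 1 ∈ (A − B) ∩ (((C ∪ A) ∩ (A ∩ C)) ∩ C)
1 ∈ (A ∩ B)' and 1 ∈ ((A − B) ∩ (((C ∪ A) ∩ (A ∩ C)) ∩ C)), so 1 ∈ (A ∩ B)' ∩ ((A − B) ∩ (((C ∪ A) ∩ (A ∩ C)) ∩ C))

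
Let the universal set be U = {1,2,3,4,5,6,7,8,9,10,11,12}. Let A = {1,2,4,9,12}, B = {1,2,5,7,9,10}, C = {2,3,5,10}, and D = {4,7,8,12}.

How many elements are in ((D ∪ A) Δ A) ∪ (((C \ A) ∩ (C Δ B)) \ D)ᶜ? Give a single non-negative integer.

D ∪ A = {1,2,4,7,8,9,12}
(D ∪ A) Δ A = {7,8}
C \ A = {3,5,10}
C Δ B = {1,3,7,9}
(C \ A) ∩ (C Δ B) = {3}
((C \ A) ∩ (C Δ B)) \ D = {3}
(((C \ A) ∩ (C Δ B)) \ D)ᶜ = {1,2,4,5,6,7,8,9,10,11,12}
((D ∪ A) Δ A) ∪ (((C \ A) ∩ (C Δ B)) \ D)ᶜ = {1,2,4,5,6,7,8,9,10,11,12}
|((D ∪ A) Δ A) ∪ (((C \ A) ∩ (C Δ B)) \ D)ᶜ| = 11

11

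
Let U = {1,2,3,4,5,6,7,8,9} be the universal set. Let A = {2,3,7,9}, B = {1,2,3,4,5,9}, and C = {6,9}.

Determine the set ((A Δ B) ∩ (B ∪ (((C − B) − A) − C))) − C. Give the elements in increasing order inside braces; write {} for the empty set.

A Δ B = {1,4,5,7}
C − B = {6}
(C − B) − A = {6}
((C − B) − A) − C = {}
B ∪ (((C − B) − A) − C) = {1,2,3,4,5,9}
(A Δ B) ∩ (B ∪ (((C − B) − A) − C)) = {1,4,5}
((A Δ B) ∩ (B ∪ (((C − B) − A) − C))) − C = {1,4,5}

{1,4,5}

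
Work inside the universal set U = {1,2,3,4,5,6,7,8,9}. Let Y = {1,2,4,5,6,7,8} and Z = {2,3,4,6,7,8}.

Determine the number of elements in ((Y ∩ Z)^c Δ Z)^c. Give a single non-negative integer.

Y ∩ Z = {2,4,6,7,8}
(Y ∩ Z)^c = {1,3,5,9}
(Y ∩ Z)^c Δ Z = {1,2,4,5,6,7,8,9}
((Y ∩ Z)^c Δ Z)^c = {3}
|((Y ∩ Z)^c Δ Z)^c| = 1

1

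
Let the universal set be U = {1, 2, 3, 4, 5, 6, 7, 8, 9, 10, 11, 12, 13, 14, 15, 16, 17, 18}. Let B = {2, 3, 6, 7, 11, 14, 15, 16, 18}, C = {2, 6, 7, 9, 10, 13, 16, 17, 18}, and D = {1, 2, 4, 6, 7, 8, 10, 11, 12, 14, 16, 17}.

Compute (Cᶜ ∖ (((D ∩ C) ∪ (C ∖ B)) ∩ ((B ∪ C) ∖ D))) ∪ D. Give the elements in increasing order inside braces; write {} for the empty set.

{1, 2, 3, 4, 5, 6, 7, 8, 10, 11, 12, 14, 15, 16, 17}

Cᶜ = {1, 3, 4, 5, 8, 11, 12, 14, 15}
D ∩ C = {2, 6, 7, 10, 16, 17}
C ∖ B = {9, 10, 13, 17}
(D ∩ C) ∪ (C ∖ B) = {2, 6, 7, 9, 10, 13, 16, 17}
B ∪ C = {2, 3, 6, 7, 9, 10, 11, 13, 14, 15, 16, 17, 18}
(B ∪ C) ∖ D = {3, 9, 13, 15, 18}
((D ∩ C) ∪ (C ∖ B)) ∩ ((B ∪ C) ∖ D) = {9, 13}
Cᶜ ∖ (((D ∩ C) ∪ (C ∖ B)) ∩ ((B ∪ C) ∖ D)) = {1, 3, 4, 5, 8, 11, 12, 14, 15}
(Cᶜ ∖ (((D ∩ C) ∪ (C ∖ B)) ∩ ((B ∪ C) ∖ D))) ∪ D = {1, 2, 3, 4, 5, 6, 7, 8, 10, 11, 12, 14, 15, 16, 17}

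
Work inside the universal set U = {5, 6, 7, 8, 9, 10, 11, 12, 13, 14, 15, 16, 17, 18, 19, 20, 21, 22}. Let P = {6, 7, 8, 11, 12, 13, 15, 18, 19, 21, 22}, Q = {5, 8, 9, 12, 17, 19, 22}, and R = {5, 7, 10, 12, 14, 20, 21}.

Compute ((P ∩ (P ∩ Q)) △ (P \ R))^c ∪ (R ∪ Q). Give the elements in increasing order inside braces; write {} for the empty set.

P ∩ Q = {8, 12, 19, 22}
P ∩ (P ∩ Q) = {8, 12, 19, 22}
P \ R = {6, 8, 11, 13, 15, 18, 19, 22}
(P ∩ (P ∩ Q)) △ (P \ R) = {6, 11, 12, 13, 15, 18}
((P ∩ (P ∩ Q)) △ (P \ R))^c = {5, 7, 8, 9, 10, 14, 16, 17, 19, 20, 21, 22}
R ∪ Q = {5, 7, 8, 9, 10, 12, 14, 17, 19, 20, 21, 22}
((P ∩ (P ∩ Q)) △ (P \ R))^c ∪ (R ∪ Q) = {5, 7, 8, 9, 10, 12, 14, 16, 17, 19, 20, 21, 22}

{5, 7, 8, 9, 10, 12, 14, 16, 17, 19, 20, 21, 22}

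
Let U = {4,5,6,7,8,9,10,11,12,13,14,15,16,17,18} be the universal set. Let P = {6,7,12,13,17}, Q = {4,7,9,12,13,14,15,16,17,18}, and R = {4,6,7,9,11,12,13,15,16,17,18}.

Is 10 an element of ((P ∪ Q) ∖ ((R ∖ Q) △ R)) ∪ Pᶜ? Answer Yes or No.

10 ∉ P and 10 ∉ Q, so 10 ∉ P ∪ Q
10 ∉ R and 10 ∉ Q, so 10 ∉ R ∖ Q
10 ∉ (R ∖ Q) and 10 ∉ R, so 10 ∉ (R ∖ Q) △ R
10 ∉ (P ∪ Q) and 10 ∉ ((R ∖ Q) △ R), so 10 ∉ (P ∪ Q) ∖ ((R ∖ Q) △ R)
10 ∉ P, so 10 ∈ Pᶜ
10 ∉ ((P ∪ Q) ∖ ((R ∖ Q) △ R)) and 10 ∈ Pᶜ, so 10 ∈ ((P ∪ Q) ∖ ((R ∖ Q) △ R)) ∪ Pᶜ

Yes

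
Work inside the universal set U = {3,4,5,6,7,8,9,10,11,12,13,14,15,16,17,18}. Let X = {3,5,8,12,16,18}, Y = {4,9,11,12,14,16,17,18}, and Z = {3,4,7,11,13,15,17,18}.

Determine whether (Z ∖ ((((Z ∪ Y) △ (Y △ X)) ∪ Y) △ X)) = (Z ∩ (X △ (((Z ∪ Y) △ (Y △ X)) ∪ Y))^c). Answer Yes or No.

Yes

Z ∪ Y = {3,4,7,9,11,12,13,14,15,16,17,18}
Y △ X = {3,4,5,8,9,11,14,17}
(Z ∪ Y) △ (Y △ X) = {5,7,8,12,13,15,16,18}
((Z ∪ Y) △ (Y △ X)) ∪ Y = {4,5,7,8,9,11,12,13,14,15,16,17,18}
(((Z ∪ Y) △ (Y △ X)) ∪ Y) △ X = {3,4,7,9,11,13,14,15,17}
Z ∖ ((((Z ∪ Y) △ (Y △ X)) ∪ Y) △ X) = {18}
X △ (((Z ∪ Y) △ (Y △ X)) ∪ Y) = {3,4,7,9,11,13,14,15,17}
(X △ (((Z ∪ Y) △ (Y △ X)) ∪ Y))^c = {5,6,8,10,12,16,18}
Z ∩ (X △ (((Z ∪ Y) △ (Y △ X)) ∪ Y))^c = {18}
Both equal {18}, so Z ∖ ((((Z ∪ Y) △ (Y △ X)) ∪ Y) △ X) = Z ∩ (X △ (((Z ∪ Y) △ (Y △ X)) ∪ Y))^c.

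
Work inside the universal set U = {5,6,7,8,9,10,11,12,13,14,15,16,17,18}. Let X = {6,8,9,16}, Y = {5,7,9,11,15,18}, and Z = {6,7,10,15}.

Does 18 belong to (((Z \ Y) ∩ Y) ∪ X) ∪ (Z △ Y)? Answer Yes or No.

18 ∉ Z and 18 ∈ Y, so 18 ∉ Z \ Y
18 ∉ (Z \ Y) and 18 ∈ Y, so 18 ∉ (Z \ Y) ∩ Y
18 ∉ ((Z \ Y) ∩ Y) and 18 ∉ X, so 18 ∉ ((Z \ Y) ∩ Y) ∪ X
18 ∉ Z and 18 ∈ Y, so 18 ∈ Z △ Y
18 ∉ (((Z \ Y) ∩ Y) ∪ X) and 18 ∈ (Z △ Y), so 18 ∈ (((Z \ Y) ∩ Y) ∪ X) ∪ (Z △ Y)

Yes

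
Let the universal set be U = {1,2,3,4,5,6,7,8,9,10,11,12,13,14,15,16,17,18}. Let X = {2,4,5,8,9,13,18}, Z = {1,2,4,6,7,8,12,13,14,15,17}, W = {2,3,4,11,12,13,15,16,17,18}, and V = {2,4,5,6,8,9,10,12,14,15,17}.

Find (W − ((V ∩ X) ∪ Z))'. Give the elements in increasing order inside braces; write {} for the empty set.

{1,2,4,5,6,7,8,9,10,12,13,14,15,17}

V ∩ X = {2,4,5,8,9}
(V ∩ X) ∪ Z = {1,2,4,5,6,7,8,9,12,13,14,15,17}
W − ((V ∩ X) ∪ Z) = {3,11,16,18}
(W − ((V ∩ X) ∪ Z))' = {1,2,4,5,6,7,8,9,10,12,13,14,15,17}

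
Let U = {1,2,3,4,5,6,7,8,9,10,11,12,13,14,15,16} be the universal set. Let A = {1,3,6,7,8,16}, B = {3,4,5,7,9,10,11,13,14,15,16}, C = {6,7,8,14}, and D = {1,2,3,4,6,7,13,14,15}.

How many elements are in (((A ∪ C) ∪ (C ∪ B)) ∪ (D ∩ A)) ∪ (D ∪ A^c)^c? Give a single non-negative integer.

A ∪ C = {1,3,6,7,8,14,16}
C ∪ B = {3,4,5,6,7,8,9,10,11,13,14,15,16}
(A ∪ C) ∪ (C ∪ B) = {1,3,4,5,6,7,8,9,10,11,13,14,15,16}
D ∩ A = {1,3,6,7}
((A ∪ C) ∪ (C ∪ B)) ∪ (D ∩ A) = {1,3,4,5,6,7,8,9,10,11,13,14,15,16}
A^c = {2,4,5,9,10,11,12,13,14,15}
D ∪ A^c = {1,2,3,4,5,6,7,9,10,11,12,13,14,15}
(D ∪ A^c)^c = {8,16}
(((A ∪ C) ∪ (C ∪ B)) ∪ (D ∩ A)) ∪ (D ∪ A^c)^c = {1,3,4,5,6,7,8,9,10,11,13,14,15,16}
|(((A ∪ C) ∪ (C ∪ B)) ∪ (D ∩ A)) ∪ (D ∪ A^c)^c| = 14

14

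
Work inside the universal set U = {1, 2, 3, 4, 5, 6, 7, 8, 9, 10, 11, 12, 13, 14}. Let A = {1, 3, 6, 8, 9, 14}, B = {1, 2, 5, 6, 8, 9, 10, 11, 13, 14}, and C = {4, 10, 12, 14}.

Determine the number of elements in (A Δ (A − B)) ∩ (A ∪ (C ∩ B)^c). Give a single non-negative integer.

5

A − B = {3}
A Δ (A − B) = {1, 6, 8, 9, 14}
C ∩ B = {10, 14}
(C ∩ B)^c = {1, 2, 3, 4, 5, 6, 7, 8, 9, 11, 12, 13}
A ∪ (C ∩ B)^c = {1, 2, 3, 4, 5, 6, 7, 8, 9, 11, 12, 13, 14}
(A Δ (A − B)) ∩ (A ∪ (C ∩ B)^c) = {1, 6, 8, 9, 14}
|(A Δ (A − B)) ∩ (A ∪ (C ∩ B)^c)| = 5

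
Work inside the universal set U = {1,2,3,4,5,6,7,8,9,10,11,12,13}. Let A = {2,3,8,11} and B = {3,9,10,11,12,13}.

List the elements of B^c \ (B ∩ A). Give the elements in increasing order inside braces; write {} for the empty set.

{1,2,4,5,6,7,8}

B^c = {1,2,4,5,6,7,8}
B ∩ A = {3,11}
B^c \ (B ∩ A) = {1,2,4,5,6,7,8}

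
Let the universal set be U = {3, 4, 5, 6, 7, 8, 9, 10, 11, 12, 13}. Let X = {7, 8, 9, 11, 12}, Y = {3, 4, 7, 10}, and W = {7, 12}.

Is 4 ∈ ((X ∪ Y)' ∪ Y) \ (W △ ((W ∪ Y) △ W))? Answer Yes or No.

4 ∉ X and 4 ∈ Y, so 4 ∈ X ∪ Y
4 ∉ (X ∪ Y)' since 4 ∈ (X ∪ Y)
4 ∉ (X ∪ Y)' and 4 ∈ Y, so 4 ∈ (X ∪ Y)' ∪ Y
4 ∉ W and 4 ∈ Y, so 4 ∈ W ∪ Y
4 ∈ (W ∪ Y) and 4 ∉ W, so 4 ∈ (W ∪ Y) △ W
4 ∉ W and 4 ∈ ((W ∪ Y) △ W), so 4 ∈ W △ ((W ∪ Y) △ W)
4 ∈ ((X ∪ Y)' ∪ Y) and 4 ∈ (W △ ((W ∪ Y) △ W)), so 4 ∉ ((X ∪ Y)' ∪ Y) \ (W △ ((W ∪ Y) △ W))

No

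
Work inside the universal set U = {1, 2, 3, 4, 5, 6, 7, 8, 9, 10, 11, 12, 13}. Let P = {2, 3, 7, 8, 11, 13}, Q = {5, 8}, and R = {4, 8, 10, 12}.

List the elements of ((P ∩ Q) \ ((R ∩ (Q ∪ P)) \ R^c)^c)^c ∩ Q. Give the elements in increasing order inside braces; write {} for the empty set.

P ∩ Q = {8}
Q ∪ P = {2, 3, 5, 7, 8, 11, 13}
R ∩ (Q ∪ P) = {8}
R^c = {1, 2, 3, 5, 6, 7, 9, 11, 13}
(R ∩ (Q ∪ P)) \ R^c = {8}
((R ∩ (Q ∪ P)) \ R^c)^c = {1, 2, 3, 4, 5, 6, 7, 9, 10, 11, 12, 13}
(P ∩ Q) \ ((R ∩ (Q ∪ P)) \ R^c)^c = {8}
((P ∩ Q) \ ((R ∩ (Q ∪ P)) \ R^c)^c)^c = {1, 2, 3, 4, 5, 6, 7, 9, 10, 11, 12, 13}
((P ∩ Q) \ ((R ∩ (Q ∪ P)) \ R^c)^c)^c ∩ Q = {5}

{5}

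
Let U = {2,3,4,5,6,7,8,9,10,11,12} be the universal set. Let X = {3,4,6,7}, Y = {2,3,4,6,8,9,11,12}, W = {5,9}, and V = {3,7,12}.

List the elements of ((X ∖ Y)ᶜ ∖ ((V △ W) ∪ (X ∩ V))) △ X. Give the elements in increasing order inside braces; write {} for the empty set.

X ∖ Y = {7}
(X ∖ Y)ᶜ = {2,3,4,5,6,8,9,10,11,12}
V △ W = {3,5,7,9,12}
X ∩ V = {3,7}
(V △ W) ∪ (X ∩ V) = {3,5,7,9,12}
(X ∖ Y)ᶜ ∖ ((V △ W) ∪ (X ∩ V)) = {2,4,6,8,10,11}
((X ∖ Y)ᶜ ∖ ((V △ W) ∪ (X ∩ V))) △ X = {2,3,7,8,10,11}

{2,3,7,8,10,11}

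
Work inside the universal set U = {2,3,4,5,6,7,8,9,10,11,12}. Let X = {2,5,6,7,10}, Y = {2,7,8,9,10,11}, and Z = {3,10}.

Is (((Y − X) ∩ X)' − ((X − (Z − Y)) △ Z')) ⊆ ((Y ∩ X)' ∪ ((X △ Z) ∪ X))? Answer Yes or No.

Yes

Y − X = {8,9,11}
(Y − X) ∩ X = {}
((Y − X) ∩ X)' = {2,3,4,5,6,7,8,9,10,11,12}
Z − Y = {3}
X − (Z − Y) = {2,5,6,7,10}
Z' = {2,4,5,6,7,8,9,11,12}
(X − (Z − Y)) △ Z' = {4,8,9,10,11,12}
((Y − X) ∩ X)' − ((X − (Z − Y)) △ Z') = {2,3,5,6,7}
Y ∩ X = {2,7,10}
(Y ∩ X)' = {3,4,5,6,8,9,11,12}
X △ Z = {2,3,5,6,7}
(X △ Z) ∪ X = {2,3,5,6,7,10}
(Y ∩ X)' ∪ ((X △ Z) ∪ X) = {2,3,4,5,6,7,8,9,10,11,12}
Every element of {2,3,5,6,7} is in {2,3,4,5,6,7,8,9,10,11,12}, so ((Y − X) ∩ X)' − ((X − (Z − Y)) △ Z') ⊆ (Y ∩ X)' ∪ ((X △ Z) ∪ X).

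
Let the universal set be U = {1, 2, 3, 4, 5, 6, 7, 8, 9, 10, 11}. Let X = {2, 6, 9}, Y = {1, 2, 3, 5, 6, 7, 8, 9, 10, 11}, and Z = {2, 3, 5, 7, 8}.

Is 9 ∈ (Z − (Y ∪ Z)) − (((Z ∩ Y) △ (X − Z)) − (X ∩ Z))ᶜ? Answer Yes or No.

No

9 ∈ Y and 9 ∉ Z, so 9 ∈ Y ∪ Z
9 ∉ Z and 9 ∈ (Y ∪ Z), so 9 ∉ Z − (Y ∪ Z)
9 ∉ Z and 9 ∈ Y, so 9 ∉ Z ∩ Y
9 ∈ X and 9 ∉ Z, so 9 ∈ X − Z
9 ∉ (Z ∩ Y) and 9 ∈ (X − Z), so 9 ∈ (Z ∩ Y) △ (X − Z)
9 ∈ X and 9 ∉ Z, so 9 ∉ X ∩ Z
9 ∈ ((Z ∩ Y) △ (X − Z)) and 9 ∉ (X ∩ Z), so 9 ∈ ((Z ∩ Y) △ (X − Z)) − (X ∩ Z)
9 ∉ (((Z ∩ Y) △ (X − Z)) − (X ∩ Z))ᶜ since 9 ∈ (((Z ∩ Y) △ (X − Z)) − (X ∩ Z))
9 ∉ (Z − (Y ∪ Z)) and 9 ∉ (((Z ∩ Y) △ (X − Z)) − (X ∩ Z))ᶜ, so 9 ∉ (Z − (Y ∪ Z)) − (((Z ∩ Y) △ (X − Z)) − (X ∩ Z))ᶜ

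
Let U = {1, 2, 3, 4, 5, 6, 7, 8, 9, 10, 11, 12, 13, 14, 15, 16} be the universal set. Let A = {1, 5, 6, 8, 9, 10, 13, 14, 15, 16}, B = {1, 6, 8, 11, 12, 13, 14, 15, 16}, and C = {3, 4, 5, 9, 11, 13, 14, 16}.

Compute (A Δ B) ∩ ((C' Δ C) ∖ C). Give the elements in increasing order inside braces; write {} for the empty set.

{10, 12}

A Δ B = {5, 9, 10, 11, 12}
C' = {1, 2, 6, 7, 8, 10, 12, 15}
C' Δ C = {1, 2, 3, 4, 5, 6, 7, 8, 9, 10, 11, 12, 13, 14, 15, 16}
(C' Δ C) ∖ C = {1, 2, 6, 7, 8, 10, 12, 15}
(A Δ B) ∩ ((C' Δ C) ∖ C) = {10, 12}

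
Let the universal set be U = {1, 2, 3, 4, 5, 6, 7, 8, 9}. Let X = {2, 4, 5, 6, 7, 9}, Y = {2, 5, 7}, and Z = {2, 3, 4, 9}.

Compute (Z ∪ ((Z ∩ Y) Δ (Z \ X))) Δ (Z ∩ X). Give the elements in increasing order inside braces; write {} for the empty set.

Z ∩ Y = {2}
Z \ X = {3}
(Z ∩ Y) Δ (Z \ X) = {2, 3}
Z ∪ ((Z ∩ Y) Δ (Z \ X)) = {2, 3, 4, 9}
Z ∩ X = {2, 4, 9}
(Z ∪ ((Z ∩ Y) Δ (Z \ X))) Δ (Z ∩ X) = {3}

{3}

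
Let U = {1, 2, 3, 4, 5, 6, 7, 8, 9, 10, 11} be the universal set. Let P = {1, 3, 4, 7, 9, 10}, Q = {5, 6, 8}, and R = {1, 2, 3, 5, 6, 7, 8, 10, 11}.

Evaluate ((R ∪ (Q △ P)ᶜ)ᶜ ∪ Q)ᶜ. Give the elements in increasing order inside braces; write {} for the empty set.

Q △ P = {1, 3, 4, 5, 6, 7, 8, 9, 10}
(Q △ P)ᶜ = {2, 11}
R ∪ (Q △ P)ᶜ = {1, 2, 3, 5, 6, 7, 8, 10, 11}
(R ∪ (Q △ P)ᶜ)ᶜ = {4, 9}
(R ∪ (Q △ P)ᶜ)ᶜ ∪ Q = {4, 5, 6, 8, 9}
((R ∪ (Q △ P)ᶜ)ᶜ ∪ Q)ᶜ = {1, 2, 3, 7, 10, 11}

{1, 2, 3, 7, 10, 11}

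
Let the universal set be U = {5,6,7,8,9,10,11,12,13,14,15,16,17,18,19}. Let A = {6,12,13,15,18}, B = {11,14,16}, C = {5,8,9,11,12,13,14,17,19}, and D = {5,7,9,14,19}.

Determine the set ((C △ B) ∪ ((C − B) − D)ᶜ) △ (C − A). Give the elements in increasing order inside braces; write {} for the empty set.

{6,7,10,12,13,15,16,18}

C △ B = {5,8,9,12,13,16,17,19}
C − B = {5,8,9,12,13,17,19}
(C − B) − D = {8,12,13,17}
((C − B) − D)ᶜ = {5,6,7,9,10,11,14,15,16,18,19}
(C △ B) ∪ ((C − B) − D)ᶜ = {5,6,7,8,9,10,11,12,13,14,15,16,17,18,19}
C − A = {5,8,9,11,14,17,19}
((C △ B) ∪ ((C − B) − D)ᶜ) △ (C − A) = {6,7,10,12,13,15,16,18}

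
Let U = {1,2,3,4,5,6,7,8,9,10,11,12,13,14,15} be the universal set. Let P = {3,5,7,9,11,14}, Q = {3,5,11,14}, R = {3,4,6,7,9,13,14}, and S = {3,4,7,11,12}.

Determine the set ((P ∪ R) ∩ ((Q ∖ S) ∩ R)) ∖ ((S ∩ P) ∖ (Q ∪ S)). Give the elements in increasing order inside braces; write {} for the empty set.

{14}

P ∪ R = {3,4,5,6,7,9,11,13,14}
Q ∖ S = {5,14}
(Q ∖ S) ∩ R = {14}
(P ∪ R) ∩ ((Q ∖ S) ∩ R) = {14}
S ∩ P = {3,7,11}
Q ∪ S = {3,4,5,7,11,12,14}
(S ∩ P) ∖ (Q ∪ S) = {}
((P ∪ R) ∩ ((Q ∖ S) ∩ R)) ∖ ((S ∩ P) ∖ (Q ∪ S)) = {14}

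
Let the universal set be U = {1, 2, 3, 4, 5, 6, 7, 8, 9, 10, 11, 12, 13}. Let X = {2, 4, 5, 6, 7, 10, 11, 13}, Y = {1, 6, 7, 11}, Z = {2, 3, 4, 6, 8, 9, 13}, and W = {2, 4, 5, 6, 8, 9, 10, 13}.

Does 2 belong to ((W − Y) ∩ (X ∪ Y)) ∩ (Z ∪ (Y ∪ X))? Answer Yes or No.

Yes

2 ∈ W and 2 ∉ Y, so 2 ∈ W − Y
2 ∈ X and 2 ∉ Y, so 2 ∈ X ∪ Y
2 ∈ (W − Y) and 2 ∈ (X ∪ Y), so 2 ∈ (W − Y) ∩ (X ∪ Y)
2 ∉ Y and 2 ∈ X, so 2 ∈ Y ∪ X
2 ∈ Z and 2 ∈ (Y ∪ X), so 2 ∈ Z ∪ (Y ∪ X)
2 ∈ ((W − Y) ∩ (X ∪ Y)) and 2 ∈ (Z ∪ (Y ∪ X)), so 2 ∈ ((W − Y) ∩ (X ∪ Y)) ∩ (Z ∪ (Y ∪ X))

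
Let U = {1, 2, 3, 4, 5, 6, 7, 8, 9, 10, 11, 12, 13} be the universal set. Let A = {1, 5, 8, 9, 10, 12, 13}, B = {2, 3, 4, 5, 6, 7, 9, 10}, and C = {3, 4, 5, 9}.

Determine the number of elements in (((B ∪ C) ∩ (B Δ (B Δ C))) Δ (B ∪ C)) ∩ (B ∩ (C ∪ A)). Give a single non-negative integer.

B ∪ C = {2, 3, 4, 5, 6, 7, 9, 10}
B Δ C = {2, 6, 7, 10}
B Δ (B Δ C) = {3, 4, 5, 9}
(B ∪ C) ∩ (B Δ (B Δ C)) = {3, 4, 5, 9}
((B ∪ C) ∩ (B Δ (B Δ C))) Δ (B ∪ C) = {2, 6, 7, 10}
C ∪ A = {1, 3, 4, 5, 8, 9, 10, 12, 13}
B ∩ (C ∪ A) = {3, 4, 5, 9, 10}
(((B ∪ C) ∩ (B Δ (B Δ C))) Δ (B ∪ C)) ∩ (B ∩ (C ∪ A)) = {10}
|(((B ∪ C) ∩ (B Δ (B Δ C))) Δ (B ∪ C)) ∩ (B ∩ (C ∪ A))| = 1

1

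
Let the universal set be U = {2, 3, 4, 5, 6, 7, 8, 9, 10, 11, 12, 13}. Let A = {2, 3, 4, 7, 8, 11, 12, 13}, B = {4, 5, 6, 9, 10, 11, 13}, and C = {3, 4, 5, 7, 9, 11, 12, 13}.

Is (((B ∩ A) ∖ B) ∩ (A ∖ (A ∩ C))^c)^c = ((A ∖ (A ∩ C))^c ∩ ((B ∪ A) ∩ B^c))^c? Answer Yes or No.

No

B ∩ A = {4, 11, 13}
(B ∩ A) ∖ B = {}
A ∩ C = {3, 4, 7, 11, 12, 13}
A ∖ (A ∩ C) = {2, 8}
(A ∖ (A ∩ C))^c = {3, 4, 5, 6, 7, 9, 10, 11, 12, 13}
((B ∩ A) ∖ B) ∩ (A ∖ (A ∩ C))^c = {}
(((B ∩ A) ∖ B) ∩ (A ∖ (A ∩ C))^c)^c = {2, 3, 4, 5, 6, 7, 8, 9, 10, 11, 12, 13}
B ∪ A = {2, 3, 4, 5, 6, 7, 8, 9, 10, 11, 12, 13}
B^c = {2, 3, 7, 8, 12}
(B ∪ A) ∩ B^c = {2, 3, 7, 8, 12}
(A ∖ (A ∩ C))^c ∩ ((B ∪ A) ∩ B^c) = {3, 7, 12}
((A ∖ (A ∩ C))^c ∩ ((B ∪ A) ∩ B^c))^c = {2, 4, 5, 6, 8, 9, 10, 11, 13}
3 ∈ (((B ∩ A) ∖ B) ∩ (A ∖ (A ∩ C))^c)^c but 3 ∉ ((A ∖ (A ∩ C))^c ∩ ((B ∪ A) ∩ B^c))^c, so they differ.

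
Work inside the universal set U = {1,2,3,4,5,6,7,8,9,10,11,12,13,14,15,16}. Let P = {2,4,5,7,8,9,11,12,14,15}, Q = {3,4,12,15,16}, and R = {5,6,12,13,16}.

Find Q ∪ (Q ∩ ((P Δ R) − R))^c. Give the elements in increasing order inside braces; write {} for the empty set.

{1,2,3,4,5,6,7,8,9,10,11,12,13,14,15,16}

P Δ R = {2,4,6,7,8,9,11,13,14,15,16}
(P Δ R) − R = {2,4,7,8,9,11,14,15}
Q ∩ ((P Δ R) − R) = {4,15}
(Q ∩ ((P Δ R) − R))^c = {1,2,3,5,6,7,8,9,10,11,12,13,14,16}
Q ∪ (Q ∩ ((P Δ R) − R))^c = {1,2,3,4,5,6,7,8,9,10,11,12,13,14,15,16}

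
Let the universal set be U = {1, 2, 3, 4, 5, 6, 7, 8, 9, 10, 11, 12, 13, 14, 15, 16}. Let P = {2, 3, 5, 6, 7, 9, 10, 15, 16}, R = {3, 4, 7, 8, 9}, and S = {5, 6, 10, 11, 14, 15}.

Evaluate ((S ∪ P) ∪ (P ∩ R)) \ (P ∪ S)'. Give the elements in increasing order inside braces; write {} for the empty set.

S ∪ P = {2, 3, 5, 6, 7, 9, 10, 11, 14, 15, 16}
P ∩ R = {3, 7, 9}
(S ∪ P) ∪ (P ∩ R) = {2, 3, 5, 6, 7, 9, 10, 11, 14, 15, 16}
P ∪ S = {2, 3, 5, 6, 7, 9, 10, 11, 14, 15, 16}
(P ∪ S)' = {1, 4, 8, 12, 13}
((S ∪ P) ∪ (P ∩ R)) \ (P ∪ S)' = {2, 3, 5, 6, 7, 9, 10, 11, 14, 15, 16}

{2, 3, 5, 6, 7, 9, 10, 11, 14, 15, 16}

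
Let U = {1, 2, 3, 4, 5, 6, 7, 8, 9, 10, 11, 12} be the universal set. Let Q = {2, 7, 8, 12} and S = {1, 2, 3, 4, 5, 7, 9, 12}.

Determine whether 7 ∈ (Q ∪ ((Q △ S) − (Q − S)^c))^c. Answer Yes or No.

No

7 ∈ Q and 7 ∈ S, so 7 ∉ Q △ S
7 ∈ Q and 7 ∈ S, so 7 ∉ Q − S
7 ∈ (Q − S)^c since 7 ∉ (Q − S)
7 ∉ (Q △ S) and 7 ∈ (Q − S)^c, so 7 ∉ (Q △ S) − (Q − S)^c
7 ∈ Q and 7 ∉ ((Q △ S) − (Q − S)^c), so 7 ∈ Q ∪ ((Q △ S) − (Q − S)^c)
7 ∉ (Q ∪ ((Q △ S) − (Q − S)^c))^c since 7 ∈ (Q ∪ ((Q △ S) − (Q − S)^c))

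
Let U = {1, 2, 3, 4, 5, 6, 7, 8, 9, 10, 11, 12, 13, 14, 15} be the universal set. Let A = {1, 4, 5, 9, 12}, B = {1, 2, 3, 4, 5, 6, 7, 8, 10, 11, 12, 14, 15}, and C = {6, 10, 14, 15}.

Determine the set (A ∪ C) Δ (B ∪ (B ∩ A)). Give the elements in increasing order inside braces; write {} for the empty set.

{2, 3, 7, 8, 9, 11}

A ∪ C = {1, 4, 5, 6, 9, 10, 12, 14, 15}
B ∩ A = {1, 4, 5, 12}
B ∪ (B ∩ A) = {1, 2, 3, 4, 5, 6, 7, 8, 10, 11, 12, 14, 15}
(A ∪ C) Δ (B ∪ (B ∩ A)) = {2, 3, 7, 8, 9, 11}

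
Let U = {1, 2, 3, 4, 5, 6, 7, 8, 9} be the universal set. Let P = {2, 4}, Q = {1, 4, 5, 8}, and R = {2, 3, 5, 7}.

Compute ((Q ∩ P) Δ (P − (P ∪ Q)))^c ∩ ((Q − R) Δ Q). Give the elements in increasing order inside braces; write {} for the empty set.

Q ∩ P = {4}
P ∪ Q = {1, 2, 4, 5, 8}
P − (P ∪ Q) = {}
(Q ∩ P) Δ (P − (P ∪ Q)) = {4}
((Q ∩ P) Δ (P − (P ∪ Q)))^c = {1, 2, 3, 5, 6, 7, 8, 9}
Q − R = {1, 4, 8}
(Q − R) Δ Q = {5}
((Q ∩ P) Δ (P − (P ∪ Q)))^c ∩ ((Q − R) Δ Q) = {5}

{5}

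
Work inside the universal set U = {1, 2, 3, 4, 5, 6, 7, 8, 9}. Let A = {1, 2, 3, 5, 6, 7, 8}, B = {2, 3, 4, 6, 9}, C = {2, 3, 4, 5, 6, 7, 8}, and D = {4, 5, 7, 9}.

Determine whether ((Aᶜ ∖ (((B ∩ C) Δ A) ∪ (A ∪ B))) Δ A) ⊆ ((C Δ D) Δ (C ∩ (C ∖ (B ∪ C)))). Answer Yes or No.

Aᶜ = {4, 9}
B ∩ C = {2, 3, 4, 6}
(B ∩ C) Δ A = {1, 4, 5, 7, 8}
A ∪ B = {1, 2, 3, 4, 5, 6, 7, 8, 9}
((B ∩ C) Δ A) ∪ (A ∪ B) = {1, 2, 3, 4, 5, 6, 7, 8, 9}
Aᶜ ∖ (((B ∩ C) Δ A) ∪ (A ∪ B)) = {}
(Aᶜ ∖ (((B ∩ C) Δ A) ∪ (A ∪ B))) Δ A = {1, 2, 3, 5, 6, 7, 8}
C Δ D = {2, 3, 6, 8, 9}
B ∪ C = {2, 3, 4, 5, 6, 7, 8, 9}
C ∖ (B ∪ C) = {}
C ∩ (C ∖ (B ∪ C)) = {}
(C Δ D) Δ (C ∩ (C ∖ (B ∪ C))) = {2, 3, 6, 8, 9}
1 ∈ (Aᶜ ∖ (((B ∩ C) Δ A) ∪ (A ∪ B))) Δ A but 1 ∉ (C Δ D) Δ (C ∩ (C ∖ (B ∪ C))), so the inclusion fails.

No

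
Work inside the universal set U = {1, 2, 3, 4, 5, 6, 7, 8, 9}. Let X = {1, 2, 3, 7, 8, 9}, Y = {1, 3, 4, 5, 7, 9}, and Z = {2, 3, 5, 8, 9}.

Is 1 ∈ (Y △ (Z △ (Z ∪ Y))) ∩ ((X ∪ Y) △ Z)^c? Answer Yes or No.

No

1 ∉ Z and 1 ∈ Y, so 1 ∈ Z ∪ Y
1 ∉ Z and 1 ∈ (Z ∪ Y), so 1 ∈ Z △ (Z ∪ Y)
1 ∈ Y and 1 ∈ (Z △ (Z ∪ Y)), so 1 ∉ Y △ (Z △ (Z ∪ Y))
1 ∈ X and 1 ∈ Y, so 1 ∈ X ∪ Y
1 ∈ (X ∪ Y) and 1 ∉ Z, so 1 ∈ (X ∪ Y) △ Z
1 ∉ ((X ∪ Y) △ Z)^c since 1 ∈ ((X ∪ Y) △ Z)
1 ∉ (Y △ (Z △ (Z ∪ Y))) and 1 ∉ ((X ∪ Y) △ Z)^c, so 1 ∉ (Y △ (Z △ (Z ∪ Y))) ∩ ((X ∪ Y) △ Z)^c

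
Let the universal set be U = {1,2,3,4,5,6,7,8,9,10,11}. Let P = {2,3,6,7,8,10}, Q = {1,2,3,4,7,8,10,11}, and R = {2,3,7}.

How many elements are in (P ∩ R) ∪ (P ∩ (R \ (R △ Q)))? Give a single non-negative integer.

3

P ∩ R = {2,3,7}
R △ Q = {1,4,8,10,11}
R \ (R △ Q) = {2,3,7}
P ∩ (R \ (R △ Q)) = {2,3,7}
(P ∩ R) ∪ (P ∩ (R \ (R △ Q))) = {2,3,7}
|(P ∩ R) ∪ (P ∩ (R \ (R △ Q)))| = 3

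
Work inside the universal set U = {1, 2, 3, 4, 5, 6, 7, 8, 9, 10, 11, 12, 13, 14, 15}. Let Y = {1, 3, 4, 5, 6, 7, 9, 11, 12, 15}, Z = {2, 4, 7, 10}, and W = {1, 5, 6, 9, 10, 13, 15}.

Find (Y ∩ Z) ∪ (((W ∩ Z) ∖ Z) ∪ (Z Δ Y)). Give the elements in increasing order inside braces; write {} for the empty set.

{1, 2, 3, 4, 5, 6, 7, 9, 10, 11, 12, 15}

Y ∩ Z = {4, 7}
W ∩ Z = {10}
(W ∩ Z) ∖ Z = {}
Z Δ Y = {1, 2, 3, 5, 6, 9, 10, 11, 12, 15}
((W ∩ Z) ∖ Z) ∪ (Z Δ Y) = {1, 2, 3, 5, 6, 9, 10, 11, 12, 15}
(Y ∩ Z) ∪ (((W ∩ Z) ∖ Z) ∪ (Z Δ Y)) = {1, 2, 3, 4, 5, 6, 7, 9, 10, 11, 12, 15}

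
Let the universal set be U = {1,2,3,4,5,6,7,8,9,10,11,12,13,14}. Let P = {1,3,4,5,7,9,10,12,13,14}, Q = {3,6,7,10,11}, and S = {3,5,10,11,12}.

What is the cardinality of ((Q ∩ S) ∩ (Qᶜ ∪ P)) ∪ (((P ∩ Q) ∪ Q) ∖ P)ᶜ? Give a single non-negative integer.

Q ∩ S = {3,10,11}
Qᶜ = {1,2,4,5,8,9,12,13,14}
Qᶜ ∪ P = {1,2,3,4,5,7,8,9,10,12,13,14}
(Q ∩ S) ∩ (Qᶜ ∪ P) = {3,10}
P ∩ Q = {3,7,10}
(P ∩ Q) ∪ Q = {3,6,7,10,11}
((P ∩ Q) ∪ Q) ∖ P = {6,11}
(((P ∩ Q) ∪ Q) ∖ P)ᶜ = {1,2,3,4,5,7,8,9,10,12,13,14}
((Q ∩ S) ∩ (Qᶜ ∪ P)) ∪ (((P ∩ Q) ∪ Q) ∖ P)ᶜ = {1,2,3,4,5,7,8,9,10,12,13,14}
|((Q ∩ S) ∩ (Qᶜ ∪ P)) ∪ (((P ∩ Q) ∪ Q) ∖ P)ᶜ| = 12

12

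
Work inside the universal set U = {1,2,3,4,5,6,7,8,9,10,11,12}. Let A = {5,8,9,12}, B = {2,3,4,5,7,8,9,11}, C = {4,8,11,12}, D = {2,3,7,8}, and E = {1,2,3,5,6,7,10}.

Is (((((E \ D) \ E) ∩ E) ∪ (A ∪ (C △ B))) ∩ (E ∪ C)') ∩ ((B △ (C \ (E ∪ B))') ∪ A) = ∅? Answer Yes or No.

No

E \ D = {1,5,6,10}
(E \ D) \ E = {}
((E \ D) \ E) ∩ E = {}
C △ B = {2,3,5,7,9,12}
A ∪ (C △ B) = {2,3,5,7,8,9,12}
(((E \ D) \ E) ∩ E) ∪ (A ∪ (C △ B)) = {2,3,5,7,8,9,12}
E ∪ C = {1,2,3,4,5,6,7,8,10,11,12}
(E ∪ C)' = {9}
((((E \ D) \ E) ∩ E) ∪ (A ∪ (C △ B))) ∩ (E ∪ C)' = {9}
E ∪ B = {1,2,3,4,5,6,7,8,9,10,11}
C \ (E ∪ B) = {12}
(C \ (E ∪ B))' = {1,2,3,4,5,6,7,8,9,10,11}
B △ (C \ (E ∪ B))' = {1,6,10}
(B △ (C \ (E ∪ B))') ∪ A = {1,5,6,8,9,10,12}
9 lies in both, so they are not disjoint.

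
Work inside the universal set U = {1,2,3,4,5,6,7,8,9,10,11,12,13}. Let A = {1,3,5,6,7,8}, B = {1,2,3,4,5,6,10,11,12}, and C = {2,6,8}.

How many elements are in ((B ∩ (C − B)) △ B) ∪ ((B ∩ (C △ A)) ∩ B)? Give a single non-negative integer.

C − B = {8}
B ∩ (C − B) = {}
(B ∩ (C − B)) △ B = {1,2,3,4,5,6,10,11,12}
C △ A = {1,2,3,5,7}
B ∩ (C △ A) = {1,2,3,5}
(B ∩ (C △ A)) ∩ B = {1,2,3,5}
((B ∩ (C − B)) △ B) ∪ ((B ∩ (C △ A)) ∩ B) = {1,2,3,4,5,6,10,11,12}
|((B ∩ (C − B)) △ B) ∪ ((B ∩ (C △ A)) ∩ B)| = 9

9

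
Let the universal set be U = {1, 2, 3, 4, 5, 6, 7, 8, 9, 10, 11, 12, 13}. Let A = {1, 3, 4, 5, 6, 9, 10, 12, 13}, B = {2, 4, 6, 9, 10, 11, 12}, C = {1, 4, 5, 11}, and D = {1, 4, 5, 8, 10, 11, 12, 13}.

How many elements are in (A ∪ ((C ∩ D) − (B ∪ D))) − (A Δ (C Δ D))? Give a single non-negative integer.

C ∩ D = {1, 4, 5, 11}
B ∪ D = {1, 2, 4, 5, 6, 8, 9, 10, 11, 12, 13}
(C ∩ D) − (B ∪ D) = {}
A ∪ ((C ∩ D) − (B ∪ D)) = {1, 3, 4, 5, 6, 9, 10, 12, 13}
C Δ D = {8, 10, 12, 13}
A Δ (C Δ D) = {1, 3, 4, 5, 6, 8, 9}
(A ∪ ((C ∩ D) − (B ∪ D))) − (A Δ (C Δ D)) = {10, 12, 13}
|(A ∪ ((C ∩ D) − (B ∪ D))) − (A Δ (C Δ D))| = 3

3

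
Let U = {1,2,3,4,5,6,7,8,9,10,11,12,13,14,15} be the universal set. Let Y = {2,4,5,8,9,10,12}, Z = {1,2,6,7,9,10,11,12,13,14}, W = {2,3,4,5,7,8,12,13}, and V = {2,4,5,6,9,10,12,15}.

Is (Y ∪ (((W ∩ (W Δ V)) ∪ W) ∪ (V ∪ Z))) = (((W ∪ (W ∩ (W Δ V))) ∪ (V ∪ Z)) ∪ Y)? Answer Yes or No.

W Δ V = {3,6,7,8,9,10,13,15}
W ∩ (W Δ V) = {3,7,8,13}
(W ∩ (W Δ V)) ∪ W = {2,3,4,5,7,8,12,13}
V ∪ Z = {1,2,4,5,6,7,9,10,11,12,13,14,15}
((W ∩ (W Δ V)) ∪ W) ∪ (V ∪ Z) = {1,2,3,4,5,6,7,8,9,10,11,12,13,14,15}
Y ∪ (((W ∩ (W Δ V)) ∪ W) ∪ (V ∪ Z)) = {1,2,3,4,5,6,7,8,9,10,11,12,13,14,15}
W ∪ (W ∩ (W Δ V)) = {2,3,4,5,7,8,12,13}
(W ∪ (W ∩ (W Δ V))) ∪ (V ∪ Z) = {1,2,3,4,5,6,7,8,9,10,11,12,13,14,15}
((W ∪ (W ∩ (W Δ V))) ∪ (V ∪ Z)) ∪ Y = {1,2,3,4,5,6,7,8,9,10,11,12,13,14,15}
Both equal {1,2,3,4,5,6,7,8,9,10,11,12,13,14,15}, so Y ∪ (((W ∩ (W Δ V)) ∪ W) ∪ (V ∪ Z)) = ((W ∪ (W ∩ (W Δ V))) ∪ (V ∪ Z)) ∪ Y.

Yes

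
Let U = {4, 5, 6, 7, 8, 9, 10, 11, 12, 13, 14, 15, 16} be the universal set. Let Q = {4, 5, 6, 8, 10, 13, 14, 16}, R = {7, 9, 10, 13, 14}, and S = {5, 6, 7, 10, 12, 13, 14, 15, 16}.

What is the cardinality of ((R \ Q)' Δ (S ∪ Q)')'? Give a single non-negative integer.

2

R \ Q = {7, 9}
(R \ Q)' = {4, 5, 6, 8, 10, 11, 12, 13, 14, 15, 16}
S ∪ Q = {4, 5, 6, 7, 8, 10, 12, 13, 14, 15, 16}
(S ∪ Q)' = {9, 11}
(R \ Q)' Δ (S ∪ Q)' = {4, 5, 6, 8, 9, 10, 12, 13, 14, 15, 16}
((R \ Q)' Δ (S ∪ Q)')' = {7, 11}
|((R \ Q)' Δ (S ∪ Q)')'| = 2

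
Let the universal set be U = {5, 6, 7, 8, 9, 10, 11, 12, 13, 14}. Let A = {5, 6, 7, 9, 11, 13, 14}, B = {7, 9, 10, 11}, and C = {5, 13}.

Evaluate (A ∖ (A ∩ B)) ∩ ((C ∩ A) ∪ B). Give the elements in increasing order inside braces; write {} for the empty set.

A ∩ B = {7, 9, 11}
A ∖ (A ∩ B) = {5, 6, 13, 14}
C ∩ A = {5, 13}
(C ∩ A) ∪ B = {5, 7, 9, 10, 11, 13}
(A ∖ (A ∩ B)) ∩ ((C ∩ A) ∪ B) = {5, 13}

{5, 13}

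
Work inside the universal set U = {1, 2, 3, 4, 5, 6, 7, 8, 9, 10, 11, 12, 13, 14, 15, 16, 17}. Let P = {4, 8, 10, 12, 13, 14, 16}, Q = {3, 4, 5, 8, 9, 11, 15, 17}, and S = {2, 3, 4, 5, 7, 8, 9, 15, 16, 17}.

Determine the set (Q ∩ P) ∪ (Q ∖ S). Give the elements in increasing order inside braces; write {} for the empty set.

Q ∩ P = {4, 8}
Q ∖ S = {11}
(Q ∩ P) ∪ (Q ∖ S) = {4, 8, 11}

{4, 8, 11}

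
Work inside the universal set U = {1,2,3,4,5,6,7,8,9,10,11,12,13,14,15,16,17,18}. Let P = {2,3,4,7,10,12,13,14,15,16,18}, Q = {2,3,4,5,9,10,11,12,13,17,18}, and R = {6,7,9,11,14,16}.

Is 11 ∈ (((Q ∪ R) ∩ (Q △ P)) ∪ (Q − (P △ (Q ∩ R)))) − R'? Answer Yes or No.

11 ∈ Q and 11 ∈ R, so 11 ∈ Q ∪ R
11 ∈ Q and 11 ∉ P, so 11 ∈ Q △ P
11 ∈ (Q ∪ R) and 11 ∈ (Q △ P), so 11 ∈ (Q ∪ R) ∩ (Q △ P)
11 ∈ Q and 11 ∈ R, so 11 ∈ Q ∩ R
11 ∉ P and 11 ∈ (Q ∩ R), so 11 ∈ P △ (Q ∩ R)
11 ∈ Q and 11 ∈ (P △ (Q ∩ R)), so 11 ∉ Q − (P △ (Q ∩ R))
11 ∈ ((Q ∪ R) ∩ (Q △ P)) and 11 ∉ (Q − (P △ (Q ∩ R))), so 11 ∈ ((Q ∪ R) ∩ (Q △ P)) ∪ (Q − (P △ (Q ∩ R)))
11 ∈ R, so 11 ∉ R'
11 ∈ (((Q ∪ R) ∩ (Q △ P)) ∪ (Q − (P △ (Q ∩ R)))) and 11 ∉ R', so 11 ∈ (((Q ∪ R) ∩ (Q △ P)) ∪ (Q − (P △ (Q ∩ R)))) − R'

Yes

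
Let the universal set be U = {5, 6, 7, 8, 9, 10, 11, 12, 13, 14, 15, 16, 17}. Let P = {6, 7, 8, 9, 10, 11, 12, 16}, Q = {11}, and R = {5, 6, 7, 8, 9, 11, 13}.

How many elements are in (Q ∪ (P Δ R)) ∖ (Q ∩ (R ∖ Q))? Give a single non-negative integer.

6

P Δ R = {5, 10, 12, 13, 16}
Q ∪ (P Δ R) = {5, 10, 11, 12, 13, 16}
R ∖ Q = {5, 6, 7, 8, 9, 13}
Q ∩ (R ∖ Q) = {}
(Q ∪ (P Δ R)) ∖ (Q ∩ (R ∖ Q)) = {5, 10, 11, 12, 13, 16}
|(Q ∪ (P Δ R)) ∖ (Q ∩ (R ∖ Q))| = 6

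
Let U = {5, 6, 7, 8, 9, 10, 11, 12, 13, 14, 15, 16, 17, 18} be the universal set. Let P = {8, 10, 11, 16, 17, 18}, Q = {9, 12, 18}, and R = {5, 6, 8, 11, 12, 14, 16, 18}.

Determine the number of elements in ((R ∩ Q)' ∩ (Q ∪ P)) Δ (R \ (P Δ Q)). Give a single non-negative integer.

R ∩ Q = {12, 18}
(R ∩ Q)' = {5, 6, 7, 8, 9, 10, 11, 13, 14, 15, 16, 17}
Q ∪ P = {8, 9, 10, 11, 12, 16, 17, 18}
(R ∩ Q)' ∩ (Q ∪ P) = {8, 9, 10, 11, 16, 17}
P Δ Q = {8, 9, 10, 11, 12, 16, 17}
R \ (P Δ Q) = {5, 6, 14, 18}
((R ∩ Q)' ∩ (Q ∪ P)) Δ (R \ (P Δ Q)) = {5, 6, 8, 9, 10, 11, 14, 16, 17, 18}
|((R ∩ Q)' ∩ (Q ∪ P)) Δ (R \ (P Δ Q))| = 10

10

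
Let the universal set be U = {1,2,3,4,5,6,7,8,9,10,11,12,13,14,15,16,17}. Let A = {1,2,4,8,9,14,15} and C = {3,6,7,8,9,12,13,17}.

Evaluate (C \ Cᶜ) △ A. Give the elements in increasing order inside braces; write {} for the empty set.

{1,2,3,4,6,7,12,13,14,15,17}

Cᶜ = {1,2,4,5,10,11,14,15,16}
C \ Cᶜ = {3,6,7,8,9,12,13,17}
(C \ Cᶜ) △ A = {1,2,3,4,6,7,12,13,14,15,17}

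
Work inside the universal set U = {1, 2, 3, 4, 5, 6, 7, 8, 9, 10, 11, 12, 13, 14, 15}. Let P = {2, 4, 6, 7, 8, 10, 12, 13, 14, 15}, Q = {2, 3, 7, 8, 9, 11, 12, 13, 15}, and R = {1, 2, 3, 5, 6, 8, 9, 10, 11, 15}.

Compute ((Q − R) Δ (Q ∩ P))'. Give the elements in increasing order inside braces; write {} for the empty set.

{1, 3, 4, 5, 6, 7, 9, 10, 11, 12, 13, 14}

Q − R = {7, 12, 13}
Q ∩ P = {2, 7, 8, 12, 13, 15}
(Q − R) Δ (Q ∩ P) = {2, 8, 15}
((Q − R) Δ (Q ∩ P))' = {1, 3, 4, 5, 6, 7, 9, 10, 11, 12, 13, 14}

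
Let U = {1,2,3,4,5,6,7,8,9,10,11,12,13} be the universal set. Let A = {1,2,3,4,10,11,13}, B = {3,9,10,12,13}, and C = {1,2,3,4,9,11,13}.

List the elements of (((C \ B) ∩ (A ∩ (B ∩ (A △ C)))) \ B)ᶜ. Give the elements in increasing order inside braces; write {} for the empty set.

{1,2,3,4,5,6,7,8,9,10,11,12,13}

C \ B = {1,2,4,11}
A △ C = {9,10}
B ∩ (A △ C) = {9,10}
A ∩ (B ∩ (A △ C)) = {10}
(C \ B) ∩ (A ∩ (B ∩ (A △ C))) = {}
((C \ B) ∩ (A ∩ (B ∩ (A △ C)))) \ B = {}
(((C \ B) ∩ (A ∩ (B ∩ (A △ C)))) \ B)ᶜ = {1,2,3,4,5,6,7,8,9,10,11,12,13}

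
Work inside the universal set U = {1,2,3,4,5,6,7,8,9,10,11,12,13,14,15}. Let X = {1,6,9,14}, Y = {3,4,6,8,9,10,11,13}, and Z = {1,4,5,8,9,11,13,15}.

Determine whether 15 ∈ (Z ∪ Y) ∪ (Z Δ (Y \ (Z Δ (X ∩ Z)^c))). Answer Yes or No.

15 ∈ Z and 15 ∉ Y, so 15 ∈ Z ∪ Y
15 ∉ X and 15 ∈ Z, so 15 ∉ X ∩ Z
15 ∈ (X ∩ Z)^c since 15 ∉ (X ∩ Z)
15 ∈ Z and 15 ∈ (X ∩ Z)^c, so 15 ∉ Z Δ (X ∩ Z)^c
15 ∉ Y and 15 ∉ (Z Δ (X ∩ Z)^c), so 15 ∉ Y \ (Z Δ (X ∩ Z)^c)
15 ∈ Z and 15 ∉ (Y \ (Z Δ (X ∩ Z)^c)), so 15 ∈ Z Δ (Y \ (Z Δ (X ∩ Z)^c))
15 ∈ (Z ∪ Y) and 15 ∈ (Z Δ (Y \ (Z Δ (X ∩ Z)^c))), so 15 ∈ (Z ∪ Y) ∪ (Z Δ (Y \ (Z Δ (X ∩ Z)^c)))

Yes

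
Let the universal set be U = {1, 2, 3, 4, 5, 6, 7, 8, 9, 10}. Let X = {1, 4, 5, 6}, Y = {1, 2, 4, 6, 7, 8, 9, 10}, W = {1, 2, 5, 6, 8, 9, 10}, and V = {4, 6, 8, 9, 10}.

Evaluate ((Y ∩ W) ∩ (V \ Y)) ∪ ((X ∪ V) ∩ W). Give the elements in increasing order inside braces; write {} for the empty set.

{1, 5, 6, 8, 9, 10}

Y ∩ W = {1, 2, 6, 8, 9, 10}
V \ Y = {}
(Y ∩ W) ∩ (V \ Y) = {}
X ∪ V = {1, 4, 5, 6, 8, 9, 10}
(X ∪ V) ∩ W = {1, 5, 6, 8, 9, 10}
((Y ∩ W) ∩ (V \ Y)) ∪ ((X ∪ V) ∩ W) = {1, 5, 6, 8, 9, 10}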